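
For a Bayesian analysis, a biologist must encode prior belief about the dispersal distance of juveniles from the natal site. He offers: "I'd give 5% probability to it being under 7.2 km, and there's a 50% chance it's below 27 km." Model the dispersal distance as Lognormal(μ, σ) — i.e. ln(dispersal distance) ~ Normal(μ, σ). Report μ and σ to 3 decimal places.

If T ~ Lognormal(μ,σ) then ln T ~ Normal(μ,σ), so the p-quantile of ln T is μ + z_p·σ.
ln(7.2) = 1.974 and ln(27) = 3.296; z_{0.05} = -1.645, z_{0.5} = 0.
σ = (3.296 − 1.974)/(0 − (-1.645)) = 0.804.
μ = 1.974 − (-1.645)·0.804 = 3.296.

μ ≈ 3.296, σ ≈ 0.804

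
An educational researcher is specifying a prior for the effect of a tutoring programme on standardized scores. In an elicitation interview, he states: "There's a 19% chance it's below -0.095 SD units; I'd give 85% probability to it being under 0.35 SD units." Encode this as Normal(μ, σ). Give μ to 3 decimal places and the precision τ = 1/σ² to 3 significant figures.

μ = 0.109, τ = 18.5

The p-quantile of Normal(μ,σ) is μ + z_p·σ, with z_{0.19} = -0.8779 and z_{0.85} = 1.036.
Eliminate σ: μ = (z₂·x₁ − z₁·x₂)/(z₂ − z₁) = (1.036·-0.095 − (-0.8779)·0.35)/1.914 = 0.109.
Then σ = (x₂ − x₁)/(z₂ − z₁) = (0.35 − -0.095)/1.914 = 0.232.
Precision τ = 1/σ² = 1/0.2325² = 18.5.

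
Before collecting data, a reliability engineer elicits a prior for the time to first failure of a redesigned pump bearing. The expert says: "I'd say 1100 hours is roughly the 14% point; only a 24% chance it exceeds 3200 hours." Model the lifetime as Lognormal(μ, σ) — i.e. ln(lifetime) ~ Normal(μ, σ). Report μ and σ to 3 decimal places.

μ ≈ 7.649, σ ≈ 0.598

If T ~ Lognormal(μ,σ) then ln T ~ Normal(μ,σ), so the p-quantile of ln T is μ + z_p·σ.
ln(1100) = 7.003 and ln(3200) = 8.071; z_{0.14} = -1.08, z_{0.76} = 0.7063.
σ = (8.071 − 7.003)/(0.7063 − (-1.08)) = 0.598.
μ = 7.003 − (-1.08)·0.598 = 7.649.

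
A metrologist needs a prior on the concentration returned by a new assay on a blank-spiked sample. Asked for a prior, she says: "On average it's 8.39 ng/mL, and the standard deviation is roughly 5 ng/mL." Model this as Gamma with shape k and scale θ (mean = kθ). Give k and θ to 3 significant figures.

k ≈ 2.82, θ ≈ 2.98

For Gamma(k, scale θ): mean = kθ, variance = kθ², so CV = 1/√k.
CV = SD/mean = 5/8.39 = 0.5959, hence k = 1/CV² = 2.82.
Then θ = mean/k = 8.39/2.82 = 2.98.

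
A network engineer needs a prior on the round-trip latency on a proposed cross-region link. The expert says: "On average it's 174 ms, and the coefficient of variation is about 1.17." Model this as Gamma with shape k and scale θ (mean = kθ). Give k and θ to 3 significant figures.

k ≈ 0.731, θ ≈ 238

For Gamma(k, scale θ): mean = kθ, variance = kθ², so CV = 1/√k.
CV = 1.17, hence k = 1/CV² = 0.731.
Then θ = mean/k = 174/0.731 = 238.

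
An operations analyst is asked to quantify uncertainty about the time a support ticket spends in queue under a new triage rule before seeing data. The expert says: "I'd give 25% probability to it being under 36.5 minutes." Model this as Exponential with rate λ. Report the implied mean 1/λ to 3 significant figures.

P(T < 36.5) = 1 − e^(−λ·36.5) = 0.25, so λ = −ln(1−0.25)/36.5 = −ln(0.75)/36.5 = 0.00788.
Mean = 1/λ = 127 minutes.

mean ≈ 127 minutes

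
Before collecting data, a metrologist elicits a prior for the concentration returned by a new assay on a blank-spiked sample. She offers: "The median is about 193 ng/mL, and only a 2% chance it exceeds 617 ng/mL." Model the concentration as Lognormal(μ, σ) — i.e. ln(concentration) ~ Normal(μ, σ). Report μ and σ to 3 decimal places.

If T ~ Lognormal(μ,σ) then ln T ~ Normal(μ,σ), so the p-quantile of ln T is μ + z_p·σ.
ln(193) = 5.263 and ln(617) = 6.425; z_{0.5} = 0, z_{0.98} = 2.054.
σ = (6.425 − 5.263)/(2.054 − (0)) = 0.566.
μ = 5.263 − (0)·0.566 = 5.263.

μ ≈ 5.263, σ ≈ 0.566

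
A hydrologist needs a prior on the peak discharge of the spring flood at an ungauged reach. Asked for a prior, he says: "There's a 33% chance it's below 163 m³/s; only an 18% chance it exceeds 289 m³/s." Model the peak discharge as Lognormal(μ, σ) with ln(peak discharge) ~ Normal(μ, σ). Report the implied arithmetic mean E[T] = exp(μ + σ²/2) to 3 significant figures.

If T ~ Lognormal(μ,σ) then ln T ~ Normal(μ,σ), so the p-quantile of ln T is μ + z_p·σ.
ln(163) = 5.094 and ln(289) = 5.666; z_{0.33} = -0.4399, z_{0.82} = 0.9154.
σ = (5.666 − 5.094)/(0.9154 − (-0.4399)) = 0.423.
μ = 5.094 − (-0.4399)·0.423 = 5.280.
E[T] = exp(μ + σ²/2) = exp(5.280 + 0.0893) = 215 m³/s.

E[T] ≈ 215 m³/s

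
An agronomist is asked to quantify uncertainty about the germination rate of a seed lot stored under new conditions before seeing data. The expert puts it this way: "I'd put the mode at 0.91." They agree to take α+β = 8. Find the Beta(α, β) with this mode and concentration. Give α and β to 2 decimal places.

For α,β > 1 the Beta mode is (α−1)/(α+β−2). With α+β = 8, the mode is (α−1)/6.
Set (α−1)/6 = 0.91 → α = 1 + 0.91·6 = 6.46.
β = 8 − α = 1.54.

α = 6.46, β = 1.54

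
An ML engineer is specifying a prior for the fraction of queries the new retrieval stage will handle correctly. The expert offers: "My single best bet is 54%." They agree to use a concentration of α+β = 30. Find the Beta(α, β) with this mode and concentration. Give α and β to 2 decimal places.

α = 16.12, β = 13.88

For α,β > 1 the Beta mode is (α−1)/(α+β−2). With α+β = 30, the mode is (α−1)/28.
Set (α−1)/28 = 0.54 → α = 1 + 0.54·28 = 16.12.
β = 30 − α = 13.88.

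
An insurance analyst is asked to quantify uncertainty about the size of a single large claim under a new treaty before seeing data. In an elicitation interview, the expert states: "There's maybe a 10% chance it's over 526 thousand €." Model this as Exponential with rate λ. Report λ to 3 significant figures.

P(T > 526.0) = e^(−λ·526.0) = 0.1, so λ = −ln(0.1)/526.0 = 0.00438.

λ ≈ 0.00438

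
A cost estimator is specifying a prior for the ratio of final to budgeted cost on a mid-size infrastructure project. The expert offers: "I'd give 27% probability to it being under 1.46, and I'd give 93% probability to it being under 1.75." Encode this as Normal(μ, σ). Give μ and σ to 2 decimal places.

The p-quantile of Normal(μ,σ) is μ + z_p·σ, with z_{0.27} = -0.6128 and z_{0.93} = 1.476.
Eliminate σ: μ = (z₂·x₁ − z₁·x₂)/(z₂ − z₁) = (1.476·1.46 − (-0.6128)·1.75)/2.089 = 1.55.
Then σ = (x₂ − x₁)/(z₂ − z₁) = (1.75 − 1.46)/2.089 = 0.14.

μ = 1.55, σ = 0.14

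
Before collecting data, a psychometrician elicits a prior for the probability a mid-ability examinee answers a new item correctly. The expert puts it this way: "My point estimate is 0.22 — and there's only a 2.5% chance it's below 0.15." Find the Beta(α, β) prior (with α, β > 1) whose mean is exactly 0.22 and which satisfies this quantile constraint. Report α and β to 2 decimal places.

α ≈ 25.72, β ≈ 91.19

With mean 0.22 fixed, write α = 0.22s, β = 0.78s where s = α+β.
Need P(θ < 0.15) = 0.025 under Beta(0.22s, 0.78s). Normal approximation: (q−m)/√(m(1−m)/s) ≈ z_{0.025} = -1.96, so s ≈ 0.22·0.78·(-1.96)²/(0.15−0.22)² = 134.5.
At s = 134.5: P(θ<0.15) ≈ 0.017. Adjusting to match 0.025 gives s ≈ 116.91.
So α = 0.22·116.91 ≈ 25.72, β = 0.78·116.91 ≈ 91.19.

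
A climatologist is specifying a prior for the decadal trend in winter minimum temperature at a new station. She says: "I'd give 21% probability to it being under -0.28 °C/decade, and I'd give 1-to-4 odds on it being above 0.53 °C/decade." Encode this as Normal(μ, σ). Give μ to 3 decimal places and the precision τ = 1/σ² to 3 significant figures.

μ = 0.116, τ = 4.14

For Normal(μ,σ), the p-quantile is μ + z_p·σ. Here z_{0.21} = -0.8064, z_{0.8} = 0.8416.
So -0.28 = μ − 0.8064σ and 0.53 = μ + 0.8416σ.
Subtracting: σ = (0.53 − -0.28)/(0.8416 − (-0.8064)) = 0.491.
Then μ = -0.28 − (-0.8064)·0.491 = 0.116.
Precision τ = 1/σ² = 1/0.4915² = 4.14.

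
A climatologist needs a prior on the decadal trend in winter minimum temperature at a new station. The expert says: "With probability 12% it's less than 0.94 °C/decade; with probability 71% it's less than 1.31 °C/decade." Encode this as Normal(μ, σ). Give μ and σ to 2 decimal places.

The p-quantile of Normal(μ,σ) is μ + z_p·σ, with z_{0.12} = -1.175 and z_{0.71} = 0.5534.
Eliminate σ: μ = (z₂·x₁ − z₁·x₂)/(z₂ − z₁) = (0.5534·0.94 − (-1.175)·1.31)/1.728 = 1.19.
Then σ = (x₂ − x₁)/(z₂ − z₁) = (1.31 − 0.94)/1.728 = 0.21.

μ = 1.19, σ = 0.21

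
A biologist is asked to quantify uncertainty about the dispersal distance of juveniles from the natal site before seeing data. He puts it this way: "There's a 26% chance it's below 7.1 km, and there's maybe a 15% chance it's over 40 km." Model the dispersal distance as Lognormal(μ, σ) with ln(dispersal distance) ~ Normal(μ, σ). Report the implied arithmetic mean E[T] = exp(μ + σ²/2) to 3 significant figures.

E[T] ≈ 23.4 km

If T ~ Lognormal(μ,σ) then ln T ~ Normal(μ,σ), so the p-quantile of ln T is μ + z_p·σ.
ln(7.1) = 1.96 and ln(40) = 3.689; z_{0.26} = -0.6433, z_{0.85} = 1.036.
σ = (3.689 − 1.96)/(1.036 − (-0.6433)) = 1.029.
μ = 1.96 − (-0.6433)·1.029 = 2.622.
E[T] = exp(μ + σ²/2) = exp(2.622 + 0.5296) = 23.4 km.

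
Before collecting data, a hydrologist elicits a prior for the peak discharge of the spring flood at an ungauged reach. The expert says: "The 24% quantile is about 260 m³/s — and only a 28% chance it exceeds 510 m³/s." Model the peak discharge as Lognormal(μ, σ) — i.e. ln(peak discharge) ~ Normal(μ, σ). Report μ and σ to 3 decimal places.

μ ≈ 5.930, σ ≈ 0.523

If T ~ Lognormal(μ,σ) then ln T ~ Normal(μ,σ), so the p-quantile of ln T is μ + z_p·σ.
ln(260) = 5.561 and ln(510) = 6.234; z_{0.24} = -0.7063, z_{0.72} = 0.5828.
σ = (6.234 − 5.561)/(0.5828 − (-0.7063)) = 0.523.
μ = 5.561 − (-0.7063)·0.523 = 5.930.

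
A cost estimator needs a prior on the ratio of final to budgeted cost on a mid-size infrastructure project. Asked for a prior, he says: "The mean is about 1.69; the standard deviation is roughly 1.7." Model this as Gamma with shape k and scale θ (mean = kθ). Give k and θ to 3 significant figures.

For Gamma(k, scale θ): mean = kθ, variance = kθ², so CV = 1/√k.
CV = SD/mean = 1.7/1.69 = 1.006, hence k = 1/CV² = 0.988.
Then θ = mean/k = 1.69/0.988 = 1.71.

k ≈ 0.988, θ ≈ 1.71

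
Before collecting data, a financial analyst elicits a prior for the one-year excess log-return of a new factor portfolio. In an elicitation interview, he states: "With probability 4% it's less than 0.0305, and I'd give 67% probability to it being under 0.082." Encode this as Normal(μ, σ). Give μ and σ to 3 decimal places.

μ = 0.072, σ = 0.024

The p-quantile of Normal(μ,σ) is μ + z_p·σ, with z_{0.04} = -1.751 and z_{0.67} = 0.4399.
Eliminate σ: μ = (z₂·x₁ − z₁·x₂)/(z₂ − z₁) = (0.4399·0.0305 − (-1.751)·0.082)/2.191 = 0.072.
Then σ = (x₂ − x₁)/(z₂ − z₁) = (0.082 − 0.0305)/2.191 = 0.024.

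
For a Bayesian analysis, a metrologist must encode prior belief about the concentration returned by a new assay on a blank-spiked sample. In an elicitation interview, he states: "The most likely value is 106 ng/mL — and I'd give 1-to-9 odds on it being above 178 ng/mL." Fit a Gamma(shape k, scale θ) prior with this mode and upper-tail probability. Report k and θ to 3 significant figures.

Gamma(k,θ) with k>1 has mode (k−1)θ, so θ = 106/(k−1).
Need P(X < 178) = 0.9 with θ tied to k this way. Start at k = 2, θ = 106: P(X<178) ≈ 0.500.
Too low — raise k to concentrate. Iterating converges to k ≈ 8.04.
Then θ = 106/(8.04−1) ≈ 15.1.

k ≈ 8.04, θ ≈ 15.1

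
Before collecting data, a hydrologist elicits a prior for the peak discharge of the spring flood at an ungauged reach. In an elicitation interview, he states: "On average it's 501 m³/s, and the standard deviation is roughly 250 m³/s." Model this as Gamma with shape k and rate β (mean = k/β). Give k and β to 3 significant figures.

k ≈ 4.02, β ≈ 0.00802

For Gamma(k, rate β): mean = k/β, variance = k/β², so CV = 1/√k.
CV = SD/mean = 250/501 = 0.499, hence k = 1/CV² = 4.02.
Then β = k/mean = 4.02/501 = 0.00802.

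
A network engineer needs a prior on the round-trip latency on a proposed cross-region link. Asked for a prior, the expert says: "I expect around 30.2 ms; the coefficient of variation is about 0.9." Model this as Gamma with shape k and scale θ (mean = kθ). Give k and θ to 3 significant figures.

k ≈ 1.23, θ ≈ 24.5

For Gamma(k, scale θ): mean = kθ, variance = kθ², so CV = 1/√k.
CV = 0.9, hence k = 1/CV² = 1.23.
Then θ = mean/k = 30.2/1.23 = 24.5.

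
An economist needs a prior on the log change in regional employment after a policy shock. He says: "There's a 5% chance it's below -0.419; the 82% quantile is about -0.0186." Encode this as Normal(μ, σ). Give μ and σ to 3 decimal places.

The p-quantile of Normal(μ,σ) is μ + z_p·σ, with z_{0.05} = -1.645 and z_{0.82} = 0.9154.
Eliminate σ: μ = (z₂·x₁ − z₁·x₂)/(z₂ − z₁) = (0.9154·-0.419 − (-1.645)·-0.0186)/2.56 = -0.162.
Then σ = (x₂ − x₁)/(z₂ − z₁) = (-0.0186 − -0.419)/2.56 = 0.156.

μ = -0.162, σ = 0.156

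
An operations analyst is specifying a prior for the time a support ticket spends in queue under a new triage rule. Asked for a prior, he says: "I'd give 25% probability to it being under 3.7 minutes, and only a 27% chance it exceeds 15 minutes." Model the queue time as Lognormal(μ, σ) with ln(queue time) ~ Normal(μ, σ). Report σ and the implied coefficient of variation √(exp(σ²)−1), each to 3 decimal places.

If T ~ Lognormal(μ,σ) then ln T ~ Normal(μ,σ), so the p-quantile of ln T is μ + z_p·σ.
ln(3.7) = 1.308 and ln(15) = 2.708; z_{0.25} = -0.6745, z_{0.73} = 0.6128.
σ = (2.708 − 1.308)/(0.6128 − (-0.6745)) = 1.087.
μ = 1.308 − (-0.6745)·1.087 = 2.042.
CV = √(exp(σ²)−1) = √(exp(1.1823)−1) = 1.504.

σ ≈ 1.087, CV ≈ 1.504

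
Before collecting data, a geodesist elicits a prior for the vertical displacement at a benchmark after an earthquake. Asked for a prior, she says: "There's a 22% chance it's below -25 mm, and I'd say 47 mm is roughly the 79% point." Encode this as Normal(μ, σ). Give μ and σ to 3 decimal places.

μ = 10.219, σ = 45.610

The p-quantile of Normal(μ,σ) is μ + z_p·σ, with z_{0.22} = -0.7722 and z_{0.79} = 0.8064.
Eliminate σ: μ = (z₂·x₁ − z₁·x₂)/(z₂ − z₁) = (0.8064·-25 − (-0.7722)·47)/1.579 = 10.219.
Then σ = (x₂ − x₁)/(z₂ − z₁) = (47 − -25)/1.579 = 45.610.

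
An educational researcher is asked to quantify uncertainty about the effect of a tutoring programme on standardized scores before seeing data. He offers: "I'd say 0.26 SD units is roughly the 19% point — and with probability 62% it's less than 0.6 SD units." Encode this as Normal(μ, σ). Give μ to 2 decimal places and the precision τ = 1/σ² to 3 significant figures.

μ = 0.51, τ = 12.1

The p-quantile of Normal(μ,σ) is μ + z_p·σ, with z_{0.19} = -0.8779 and z_{0.62} = 0.3055.
Eliminate σ: μ = (z₂·x₁ − z₁·x₂)/(z₂ − z₁) = (0.3055·0.26 − (-0.8779)·0.6)/1.183 = 0.51.
Then σ = (x₂ − x₁)/(z₂ − z₁) = (0.6 − 0.26)/1.183 = 0.29.
Precision τ = 1/σ² = 1/0.2873² = 12.1.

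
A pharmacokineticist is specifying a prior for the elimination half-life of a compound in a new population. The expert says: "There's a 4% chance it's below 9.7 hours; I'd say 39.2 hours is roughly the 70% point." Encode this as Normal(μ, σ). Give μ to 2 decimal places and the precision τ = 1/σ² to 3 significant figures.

The p-quantile of Normal(μ,σ) is μ + z_p·σ, with z_{0.04} = -1.751 and z_{0.7} = 0.5244.
Eliminate σ: μ = (z₂·x₁ − z₁·x₂)/(z₂ − z₁) = (0.5244·9.7 − (-1.751)·39.2)/2.275 = 32.40.
Then σ = (x₂ − x₁)/(z₂ − z₁) = (39.2 − 9.7)/2.275 = 12.97.
Precision τ = 1/σ² = 1/12.97² = 0.00595.

μ = 32.40, τ = 0.00595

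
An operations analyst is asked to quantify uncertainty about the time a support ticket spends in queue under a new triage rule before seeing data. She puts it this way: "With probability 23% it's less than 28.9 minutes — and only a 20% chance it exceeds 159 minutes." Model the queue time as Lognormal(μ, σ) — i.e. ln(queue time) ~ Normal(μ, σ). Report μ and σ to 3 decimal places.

If T ~ Lognormal(μ,σ) then ln T ~ Normal(μ,σ), so the p-quantile of ln T is μ + z_p·σ.
ln(28.9) = 3.364 and ln(159) = 5.069; z_{0.23} = -0.7388, z_{0.8} = 0.8416.
σ = (5.069 − 3.364)/(0.8416 − (-0.7388)) = 1.079.
μ = 3.364 − (-0.7388)·1.079 = 4.161.

μ ≈ 4.161, σ ≈ 1.079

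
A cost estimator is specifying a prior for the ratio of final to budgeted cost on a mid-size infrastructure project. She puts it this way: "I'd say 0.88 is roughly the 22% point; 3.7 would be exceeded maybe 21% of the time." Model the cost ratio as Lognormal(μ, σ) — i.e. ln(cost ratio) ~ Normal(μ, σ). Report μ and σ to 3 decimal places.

μ ≈ 0.575, σ ≈ 0.910

If T ~ Lognormal(μ,σ) then ln T ~ Normal(μ,σ), so the p-quantile of ln T is μ + z_p·σ.
ln(0.88) = -0.1278 and ln(3.7) = 1.308; z_{0.22} = -0.7722, z_{0.79} = 0.8064.
σ = (1.308 − -0.1278)/(0.8064 − (-0.7722)) = 0.910.
μ = -0.1278 − (-0.7722)·0.910 = 0.575.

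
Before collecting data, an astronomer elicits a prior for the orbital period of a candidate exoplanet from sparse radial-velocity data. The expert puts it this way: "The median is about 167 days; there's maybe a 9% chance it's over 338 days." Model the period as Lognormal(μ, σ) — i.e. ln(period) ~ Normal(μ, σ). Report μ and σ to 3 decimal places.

If T ~ Lognormal(μ,σ) then ln T ~ Normal(μ,σ), so the p-quantile of ln T is μ + z_p·σ.
ln(167) = 5.118 and ln(338) = 5.823; z_{0.5} = 0, z_{0.91} = 1.341.
σ = (5.823 − 5.118)/(1.341 − (0)) = 0.526.
μ = 5.118 − (0)·0.526 = 5.118.

μ ≈ 5.118, σ ≈ 0.526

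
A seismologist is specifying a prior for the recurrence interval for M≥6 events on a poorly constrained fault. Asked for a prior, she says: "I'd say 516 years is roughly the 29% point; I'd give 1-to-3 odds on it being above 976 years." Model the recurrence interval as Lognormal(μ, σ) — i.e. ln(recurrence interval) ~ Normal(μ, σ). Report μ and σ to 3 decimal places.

If T ~ Lognormal(μ,σ) then ln T ~ Normal(μ,σ), so the p-quantile of ln T is μ + z_p·σ.
ln(516) = 6.246 and ln(976) = 6.883; z_{0.29} = -0.5534, z_{0.75} = 0.6745.
σ = (6.883 − 6.246)/(0.6745 − (-0.5534)) = 0.519.
μ = 6.246 − (-0.5534)·0.519 = 6.533.

μ ≈ 6.533, σ ≈ 0.519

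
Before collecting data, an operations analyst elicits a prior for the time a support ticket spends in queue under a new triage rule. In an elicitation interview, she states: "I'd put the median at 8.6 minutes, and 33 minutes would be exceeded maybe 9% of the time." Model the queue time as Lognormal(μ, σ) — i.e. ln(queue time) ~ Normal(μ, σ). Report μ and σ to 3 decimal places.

μ ≈ 2.152, σ ≈ 1.003

If T ~ Lognormal(μ,σ) then ln T ~ Normal(μ,σ), so the p-quantile of ln T is μ + z_p·σ.
ln(8.6) = 2.152 and ln(33) = 3.497; z_{0.5} = 0, z_{0.91} = 1.341.
σ = (3.497 − 2.152)/(1.341 − (0)) = 1.003.
μ = 2.152 − (0)·1.003 = 2.152.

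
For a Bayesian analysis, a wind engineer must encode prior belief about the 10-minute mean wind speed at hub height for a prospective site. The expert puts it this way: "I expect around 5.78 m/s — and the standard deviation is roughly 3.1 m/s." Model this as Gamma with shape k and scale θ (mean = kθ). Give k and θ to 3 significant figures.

For Gamma(k, scale θ): mean = kθ, variance = kθ², so CV = 1/√k.
CV = SD/mean = 3.1/5.78 = 0.5363, hence k = 1/CV² = 3.48.
Then θ = mean/k = 5.78/3.48 = 1.66.

k ≈ 3.48, θ ≈ 1.66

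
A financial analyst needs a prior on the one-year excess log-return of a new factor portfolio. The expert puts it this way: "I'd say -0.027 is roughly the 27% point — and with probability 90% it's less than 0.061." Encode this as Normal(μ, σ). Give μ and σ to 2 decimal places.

μ = 0.00, σ = 0.05

For Normal(μ,σ), the p-quantile is μ + z_p·σ. Here z_{0.27} = -0.6128, z_{0.9} = 1.282.
So -0.027 = μ − 0.6128σ and 0.061 = μ + 1.282σ.
Subtracting: σ = (0.061 − -0.027)/(1.282 − (-0.6128)) = 0.05.
Then μ = -0.027 − (-0.6128)·0.05 = 0.00.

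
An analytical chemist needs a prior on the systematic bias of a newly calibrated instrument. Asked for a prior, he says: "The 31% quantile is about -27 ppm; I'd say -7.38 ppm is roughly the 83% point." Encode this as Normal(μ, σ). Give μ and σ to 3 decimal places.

The p-quantile of Normal(μ,σ) is μ + z_p·σ, with z_{0.31} = -0.4959 and z_{0.83} = 0.9542.
Eliminate σ: μ = (z₂·x₁ − z₁·x₂)/(z₂ − z₁) = (0.9542·-27 − (-0.4959)·-7.38)/1.45 = -20.291.
Then σ = (x₂ − x₁)/(z₂ − z₁) = (-7.38 − -27)/1.45 = 13.531.

μ = -20.291, σ = 13.531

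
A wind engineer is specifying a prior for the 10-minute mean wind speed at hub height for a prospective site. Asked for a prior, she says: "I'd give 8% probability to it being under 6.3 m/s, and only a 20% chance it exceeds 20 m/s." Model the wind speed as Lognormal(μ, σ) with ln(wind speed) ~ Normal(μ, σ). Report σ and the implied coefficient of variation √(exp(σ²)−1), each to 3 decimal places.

If T ~ Lognormal(μ,σ) then ln T ~ Normal(μ,σ), so the p-quantile of ln T is μ + z_p·σ.
ln(6.3) = 1.841 and ln(20) = 2.996; z_{0.08} = -1.405, z_{0.8} = 0.8416.
σ = (2.996 − 1.841)/(0.8416 − (-1.405)) = 0.514.
μ = 1.841 − (-1.405)·0.514 = 2.563.
CV = √(exp(σ²)−1) = √(exp(0.2644)−1) = 0.550.

σ ≈ 0.514, CV ≈ 0.550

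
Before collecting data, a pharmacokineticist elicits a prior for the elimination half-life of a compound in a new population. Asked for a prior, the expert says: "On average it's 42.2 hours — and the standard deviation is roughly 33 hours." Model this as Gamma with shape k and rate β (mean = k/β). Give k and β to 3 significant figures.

k ≈ 1.64, β ≈ 0.0388

For Gamma(k, rate β): mean = k/β, variance = k/β², so CV = 1/√k.
CV = SD/mean = 33/42.2 = 0.782, hence k = 1/CV² = 1.64.
Then β = k/mean = 1.64/42.2 = 0.0388.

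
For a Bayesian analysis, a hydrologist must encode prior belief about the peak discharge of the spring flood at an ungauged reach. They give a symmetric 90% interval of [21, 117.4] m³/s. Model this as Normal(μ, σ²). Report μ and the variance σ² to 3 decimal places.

μ = 69.200, σ² = 858.696

A symmetric 90% interval runs μ ± z·σ with z = 1.645.
Half-width = 48.2, so σ = 48.2/1.645 = 29.3035 and σ² = 858.696.
μ is the interval midpoint, 69.200.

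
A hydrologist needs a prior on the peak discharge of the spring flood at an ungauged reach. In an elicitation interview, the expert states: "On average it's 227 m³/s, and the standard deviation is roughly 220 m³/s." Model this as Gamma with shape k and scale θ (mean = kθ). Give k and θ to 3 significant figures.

k ≈ 1.06, θ ≈ 213

For Gamma(k, scale θ): mean = kθ, variance = kθ², so CV = 1/√k.
CV = SD/mean = 220/227 = 0.9692, hence k = 1/CV² = 1.06.
Then θ = mean/k = 227/1.06 = 213.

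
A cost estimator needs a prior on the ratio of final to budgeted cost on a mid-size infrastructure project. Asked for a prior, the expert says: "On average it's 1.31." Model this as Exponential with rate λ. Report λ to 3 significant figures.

λ ≈ 0.763

Exponential mean = 1/λ, so λ = 1/1.31 = 0.763.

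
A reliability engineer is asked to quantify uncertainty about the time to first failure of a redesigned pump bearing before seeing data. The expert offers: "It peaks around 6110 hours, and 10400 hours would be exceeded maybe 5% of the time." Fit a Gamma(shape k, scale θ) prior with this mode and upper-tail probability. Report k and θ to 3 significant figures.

Gamma(k,θ) with k>1 has mode (k−1)θ, so θ = 6110/(k−1).
Need P(X < 10400) = 0.95 with θ tied to k this way. Start at k = 2, θ = 6110: P(X<10400) ≈ 0.507.
Too low — raise k to concentrate. Iterating converges to k ≈ 10.9.
Then θ = 6110/(10.9−1) ≈ 619.

k ≈ 10.9, θ ≈ 619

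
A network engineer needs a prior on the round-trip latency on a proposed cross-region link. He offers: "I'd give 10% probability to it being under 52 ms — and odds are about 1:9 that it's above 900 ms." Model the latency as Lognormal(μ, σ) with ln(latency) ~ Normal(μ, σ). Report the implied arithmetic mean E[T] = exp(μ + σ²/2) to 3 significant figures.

If T ~ Lognormal(μ,σ) then ln T ~ Normal(μ,σ), so the p-quantile of ln T is μ + z_p·σ.
ln(52) = 3.951 and ln(900) = 6.802; z_{0.1} = -1.282, z_{0.9} = 1.282.
σ = (6.802 − 3.951)/(1.282 − (-1.282)) = 1.112.
μ = 3.951 − (-1.282)·1.112 = 5.377.
E[T] = exp(μ + σ²/2) = exp(5.377 + 0.6187) = 402 ms.

E[T] ≈ 402 ms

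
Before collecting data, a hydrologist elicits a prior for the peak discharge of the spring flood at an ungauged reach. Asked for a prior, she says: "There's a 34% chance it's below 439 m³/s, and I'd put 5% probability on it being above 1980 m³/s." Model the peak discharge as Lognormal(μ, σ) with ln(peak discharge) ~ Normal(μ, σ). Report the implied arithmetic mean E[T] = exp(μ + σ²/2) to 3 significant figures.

E[T] ≈ 776 m³/s

If T ~ Lognormal(μ,σ) then ln T ~ Normal(μ,σ), so the p-quantile of ln T is μ + z_p·σ.
ln(439) = 6.084 and ln(1980) = 7.591; z_{0.34} = -0.4125, z_{0.95} = 1.645.
σ = (7.591 − 6.084)/(1.645 − (-0.4125)) = 0.732.
μ = 6.084 − (-0.4125)·0.732 = 6.387.
E[T] = exp(μ + σ²/2) = exp(6.387 + 0.2681) = 776 m³/s.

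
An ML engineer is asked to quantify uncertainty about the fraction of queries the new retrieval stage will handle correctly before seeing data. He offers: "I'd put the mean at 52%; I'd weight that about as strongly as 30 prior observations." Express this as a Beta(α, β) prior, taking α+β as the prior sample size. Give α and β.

α = 15.6, β = 14.4

Under the effective-sample-size interpretation, Beta(α, β) has prior mean α/(α+β) and prior sample size α+β.
So α+β = 30 and α/(α+β) = 0.52, giving α = 0.52·30 = 15.6 and β = 30 − 15.6 = 14.4.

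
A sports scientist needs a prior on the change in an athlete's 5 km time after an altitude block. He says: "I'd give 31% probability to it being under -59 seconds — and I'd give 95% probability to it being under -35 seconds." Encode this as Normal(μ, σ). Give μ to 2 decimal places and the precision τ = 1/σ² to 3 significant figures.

μ = -53.44, τ = 0.00796

The p-quantile of Normal(μ,σ) is μ + z_p·σ, with z_{0.31} = -0.4959 and z_{0.95} = 1.645.
Eliminate σ: μ = (z₂·x₁ − z₁·x₂)/(z₂ − z₁) = (1.645·-59 − (-0.4959)·-35)/2.141 = -53.44.
Then σ = (x₂ − x₁)/(z₂ − z₁) = (-35 − -59)/2.141 = 11.21.
Precision τ = 1/σ² = 1/11.21² = 0.00796.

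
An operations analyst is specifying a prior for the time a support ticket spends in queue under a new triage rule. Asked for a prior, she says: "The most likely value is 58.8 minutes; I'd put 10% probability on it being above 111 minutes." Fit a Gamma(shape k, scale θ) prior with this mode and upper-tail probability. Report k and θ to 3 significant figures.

k ≈ 5.73, θ ≈ 12.4

Gamma(k,θ) with k>1 has mode (k−1)θ, so θ = 58.8/(k−1).
Need P(X < 111) = 0.9 with θ tied to k this way. Start at k = 2, θ = 58.8: P(X<111) ≈ 0.563.
Too low — raise k to concentrate. Iterating converges to k ≈ 5.73.
Then θ = 58.8/(5.73−1) ≈ 12.4.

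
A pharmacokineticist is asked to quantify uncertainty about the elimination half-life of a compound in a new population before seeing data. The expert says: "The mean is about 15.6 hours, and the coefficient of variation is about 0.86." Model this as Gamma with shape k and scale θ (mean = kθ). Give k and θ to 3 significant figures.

k ≈ 1.35, θ ≈ 11.5

For Gamma(k, scale θ): mean = kθ, variance = kθ², so CV = 1/√k.
CV = 0.86, hence k = 1/CV² = 1.35.
Then θ = mean/k = 15.6/1.35 = 11.5.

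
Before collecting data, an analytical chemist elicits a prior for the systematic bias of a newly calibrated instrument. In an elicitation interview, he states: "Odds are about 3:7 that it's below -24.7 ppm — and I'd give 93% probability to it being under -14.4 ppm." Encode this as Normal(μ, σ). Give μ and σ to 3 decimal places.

For Normal(μ,σ), the p-quantile is μ + z_p·σ. Here z_{0.3} = -0.5244, z_{0.93} = 1.476.
So -24.7 = μ − 0.5244σ and -14.4 = μ + 1.476σ.
Subtracting: σ = (-14.4 − -24.7)/(1.476 − (-0.5244)) = 5.150.
Then μ = -24.7 − (-0.5244)·5.150 = -22.000.

μ = -22.000, σ = 5.150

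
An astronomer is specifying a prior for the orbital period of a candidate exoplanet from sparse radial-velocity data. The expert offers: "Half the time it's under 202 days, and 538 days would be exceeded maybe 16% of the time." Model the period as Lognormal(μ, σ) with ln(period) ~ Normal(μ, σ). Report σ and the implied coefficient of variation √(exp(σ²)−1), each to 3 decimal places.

If T ~ Lognormal(μ,σ) then ln T ~ Normal(μ,σ), so the p-quantile of ln T is μ + z_p·σ.
ln(202) = 5.308 and ln(538) = 6.288; z_{0.5} = 0, z_{0.84} = 0.9945.
σ = (6.288 − 5.308)/(0.9945 − (0)) = 0.985.
μ = 5.308 − (0)·0.985 = 5.308.
CV = √(exp(σ²)−1) = √(exp(0.9703)−1) = 1.280.

σ ≈ 0.985, CV ≈ 1.280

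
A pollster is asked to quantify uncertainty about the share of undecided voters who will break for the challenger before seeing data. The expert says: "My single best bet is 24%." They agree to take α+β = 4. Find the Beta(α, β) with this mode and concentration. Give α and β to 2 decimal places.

For α,β > 1 the Beta mode is (α−1)/(α+β−2). With α+β = 4, the mode is (α−1)/2.
Set (α−1)/2 = 0.24 → α = 1 + 0.24·2 = 1.48.
β = 4 − α = 2.52.

α = 1.48, β = 2.52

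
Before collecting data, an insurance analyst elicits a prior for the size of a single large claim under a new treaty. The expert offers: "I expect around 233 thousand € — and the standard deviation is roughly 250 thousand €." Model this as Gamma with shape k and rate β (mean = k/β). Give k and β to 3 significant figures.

k ≈ 0.869, β ≈ 0.00373

For Gamma(k, rate β): mean = k/β, variance = k/β², so CV = 1/√k.
CV = SD/mean = 250/233 = 1.073, hence k = 1/CV² = 0.869.
Then β = k/mean = 0.869/233 = 0.00373.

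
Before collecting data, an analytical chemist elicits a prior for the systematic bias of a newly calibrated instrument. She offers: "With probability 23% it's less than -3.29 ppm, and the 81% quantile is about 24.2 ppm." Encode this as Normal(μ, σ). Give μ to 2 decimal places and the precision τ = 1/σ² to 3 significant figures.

The p-quantile of Normal(μ,σ) is μ + z_p·σ, with z_{0.23} = -0.7388 and z_{0.81} = 0.8779.
Eliminate σ: μ = (z₂·x₁ − z₁·x₂)/(z₂ − z₁) = (0.8779·-3.29 − (-0.7388)·24.2)/1.617 = 9.27.
Then σ = (x₂ − x₁)/(z₂ − z₁) = (24.2 − -3.29)/1.617 = 17.00.
Precision τ = 1/σ² = 1/17² = 0.00346.

μ = 9.27, τ = 0.00346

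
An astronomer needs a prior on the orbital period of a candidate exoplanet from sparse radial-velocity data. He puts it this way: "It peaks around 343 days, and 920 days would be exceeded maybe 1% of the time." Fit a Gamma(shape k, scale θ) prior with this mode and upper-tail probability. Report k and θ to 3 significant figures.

Gamma(k,θ) with k>1 has mode (k−1)θ, so θ = 343/(k−1).
Need P(X < 920) = 0.99 with θ tied to k this way. Start at k = 2, θ = 343: P(X<920) ≈ 0.748.
Too low — raise k to concentrate. Iterating converges to k ≈ 5.75.
Then θ = 343/(5.75−1) ≈ 72.3.

k ≈ 5.75, θ ≈ 72.3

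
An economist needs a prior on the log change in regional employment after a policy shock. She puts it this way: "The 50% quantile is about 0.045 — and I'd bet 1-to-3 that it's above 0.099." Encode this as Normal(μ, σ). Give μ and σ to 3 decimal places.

μ = 0.045, σ = 0.080

For Normal(μ,σ), the p-quantile is μ + z_p·σ. Here z_{0.5} = 0, z_{0.75} = 0.6745.
So 0.045 = μ + 0σ and 0.099 = μ + 0.6745σ.
Subtracting: σ = (0.099 − 0.045)/(0.6745 − (0)) = 0.080.
Then μ = 0.045 − (0)·0.080 = 0.045.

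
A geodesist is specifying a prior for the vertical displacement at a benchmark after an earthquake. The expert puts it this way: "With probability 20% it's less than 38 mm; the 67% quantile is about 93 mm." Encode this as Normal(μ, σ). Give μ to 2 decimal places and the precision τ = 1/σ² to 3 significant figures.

For Normal(μ,σ), the p-quantile is μ + z_p·σ. Here z_{0.2} = -0.8416, z_{0.67} = 0.4399.
So 38 = μ − 0.8416σ and 93 = μ + 0.4399σ.
Subtracting: σ = (93 − 38)/(0.4399 − (-0.8416)) = 42.92.
Then μ = 38 − (-0.8416)·42.92 = 74.12.
Precision τ = 1/σ² = 1/42.92² = 0.000543.

μ = 74.12, τ = 0.000543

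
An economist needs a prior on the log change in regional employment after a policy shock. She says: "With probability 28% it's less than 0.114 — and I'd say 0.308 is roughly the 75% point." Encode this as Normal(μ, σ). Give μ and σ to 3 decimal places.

μ = 0.204, σ = 0.154

The p-quantile of Normal(μ,σ) is μ + z_p·σ, with z_{0.28} = -0.5828 and z_{0.75} = 0.6745.
Eliminate σ: μ = (z₂·x₁ − z₁·x₂)/(z₂ − z₁) = (0.6745·0.114 − (-0.5828)·0.308)/1.257 = 0.204.
Then σ = (x₂ − x₁)/(z₂ − z₁) = (0.308 − 0.114)/1.257 = 0.154.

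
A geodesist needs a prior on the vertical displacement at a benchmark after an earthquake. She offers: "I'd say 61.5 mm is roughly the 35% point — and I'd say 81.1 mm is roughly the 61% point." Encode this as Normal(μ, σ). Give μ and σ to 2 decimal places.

The p-quantile of Normal(μ,σ) is μ + z_p·σ, with z_{0.35} = -0.3853 and z_{0.61} = 0.2793.
Eliminate σ: μ = (z₂·x₁ − z₁·x₂)/(z₂ − z₁) = (0.2793·61.5 − (-0.3853)·81.1)/0.6646 = 72.86.
Then σ = (x₂ − x₁)/(z₂ − z₁) = (81.1 − 61.5)/0.6646 = 29.49.

μ = 72.86, σ = 29.49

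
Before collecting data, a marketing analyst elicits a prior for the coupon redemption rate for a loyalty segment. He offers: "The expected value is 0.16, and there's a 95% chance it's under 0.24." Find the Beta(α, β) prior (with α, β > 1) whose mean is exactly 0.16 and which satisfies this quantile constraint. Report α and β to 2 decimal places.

α ≈ 10.35, β ≈ 54.36

With mean 0.16 fixed, write α = 0.16s, β = 0.84s where s = α+β.
Need P(θ < 0.24) = 0.95 under Beta(0.16s, 0.84s). Normal approximation: (q−m)/√(m(1−m)/s) ≈ z_{0.95} = 1.64, so s ≈ 0.16·0.84·(1.64)²/(0.24−0.16)² = 56.8.
At s = 56.8: P(θ<0.24) ≈ 0.939. Adjusting to match 0.95 gives s ≈ 64.71.
So α = 0.16·64.71 ≈ 10.35, β = 0.84·64.71 ≈ 54.36.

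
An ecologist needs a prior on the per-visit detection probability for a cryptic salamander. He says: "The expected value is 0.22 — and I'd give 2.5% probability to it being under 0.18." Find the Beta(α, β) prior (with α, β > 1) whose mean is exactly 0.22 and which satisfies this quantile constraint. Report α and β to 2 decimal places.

α ≈ 84.29, β ≈ 298.86

With mean 0.22 fixed, write α = 0.22s, β = 0.78s where s = α+β.
Need P(θ < 0.18) = 0.025 under Beta(0.22s, 0.78s). Normal approximation: (q−m)/√(m(1−m)/s) ≈ z_{0.025} = -1.96, so s ≈ 0.22·0.78·(-1.96)²/(0.18−0.22)² = 412.0.
At s = 412.0: P(θ<0.18) ≈ 0.021. Adjusting to match 0.025 gives s ≈ 383.15.
So α = 0.22·383.15 ≈ 84.29, β = 0.78·383.15 ≈ 298.86.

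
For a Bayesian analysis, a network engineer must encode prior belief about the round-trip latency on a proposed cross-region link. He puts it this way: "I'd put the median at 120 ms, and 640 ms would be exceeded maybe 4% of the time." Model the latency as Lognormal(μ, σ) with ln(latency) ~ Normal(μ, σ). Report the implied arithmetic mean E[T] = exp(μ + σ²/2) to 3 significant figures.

E[T] ≈ 190 ms

If T ~ Lognormal(μ,σ) then ln T ~ Normal(μ,σ), so the p-quantile of ln T is μ + z_p·σ.
ln(120) = 4.787 and ln(640) = 6.461; z_{0.5} = 0, z_{0.96} = 1.751.
σ = (6.461 − 4.787)/(1.751 − (0)) = 0.956.
μ = 4.787 − (0)·0.956 = 4.787.
E[T] = exp(μ + σ²/2) = exp(4.787 + 0.4571) = 190 ms.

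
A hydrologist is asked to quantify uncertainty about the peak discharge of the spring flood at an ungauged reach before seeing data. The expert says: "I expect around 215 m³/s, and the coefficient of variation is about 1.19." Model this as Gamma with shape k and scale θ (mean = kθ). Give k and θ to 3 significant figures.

k ≈ 0.706, θ ≈ 304

For Gamma(k, scale θ): mean = kθ, variance = kθ², so CV = 1/√k.
CV = 1.19, hence k = 1/CV² = 0.706.
Then θ = mean/k = 215/0.706 = 304.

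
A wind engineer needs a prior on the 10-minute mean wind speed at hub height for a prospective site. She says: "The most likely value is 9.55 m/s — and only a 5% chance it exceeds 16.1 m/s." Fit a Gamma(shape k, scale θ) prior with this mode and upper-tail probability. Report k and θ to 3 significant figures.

Gamma(k,θ) with k>1 has mode (k−1)θ, so θ = 9.55/(k−1).
Need P(X < 16.1) = 0.95 with θ tied to k this way. Start at k = 2, θ = 9.55: P(X<16.1) ≈ 0.502.
Too low — raise k to concentrate. Iterating converges to k ≈ 11.2.
Then θ = 9.55/(11.2−1) ≈ 0.933.

k ≈ 11.2, θ ≈ 0.933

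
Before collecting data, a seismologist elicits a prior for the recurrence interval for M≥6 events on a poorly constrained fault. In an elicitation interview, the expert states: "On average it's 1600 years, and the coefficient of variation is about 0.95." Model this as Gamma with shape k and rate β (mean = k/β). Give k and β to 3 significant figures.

k ≈ 1.11, β ≈ 0.000693

For Gamma(k, rate β): mean = k/β, variance = k/β², so CV = 1/√k.
CV = 0.95, hence k = 1/CV² = 1.11.
Then β = k/mean = 1.11/1600 = 0.000693.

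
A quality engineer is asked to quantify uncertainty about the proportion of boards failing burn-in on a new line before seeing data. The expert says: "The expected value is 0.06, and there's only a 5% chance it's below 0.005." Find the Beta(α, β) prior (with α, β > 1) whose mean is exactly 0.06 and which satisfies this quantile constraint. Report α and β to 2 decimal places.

α ≈ 1.21, β ≈ 18.96

With mean 0.06 fixed, write α = 0.06s, β = 0.94s where s = α+β.
Need P(θ < 0.005) = 0.05 under Beta(0.06s, 0.94s). Normal approximation: (q−m)/√(m(1−m)/s) ≈ z_{0.05} = -1.64, so s ≈ 0.06·0.94·(-1.64)²/(0.005−0.06)² = 50.4.
At s = 50.4: P(θ<0.005) ≈ 0.002. Adjusting to match 0.05 gives s ≈ 20.17.
So α = 0.06·20.17 ≈ 1.21, β = 0.94·20.17 ≈ 18.96.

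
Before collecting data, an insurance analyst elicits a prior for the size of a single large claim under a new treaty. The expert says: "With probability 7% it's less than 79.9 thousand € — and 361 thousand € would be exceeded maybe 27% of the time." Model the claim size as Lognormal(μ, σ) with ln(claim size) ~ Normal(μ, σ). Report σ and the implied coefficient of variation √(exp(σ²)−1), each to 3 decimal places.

If T ~ Lognormal(μ,σ) then ln T ~ Normal(μ,σ), so the p-quantile of ln T is μ + z_p·σ.
ln(79.9) = 4.381 and ln(361) = 5.889; z_{0.07} = -1.476, z_{0.73} = 0.6128.
σ = (5.889 − 4.381)/(0.6128 − (-1.476)) = 0.722.
μ = 4.381 − (-1.476)·0.722 = 5.446.
CV = √(exp(σ²)−1) = √(exp(0.5214)−1) = 0.827.

σ ≈ 0.722, CV ≈ 0.827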